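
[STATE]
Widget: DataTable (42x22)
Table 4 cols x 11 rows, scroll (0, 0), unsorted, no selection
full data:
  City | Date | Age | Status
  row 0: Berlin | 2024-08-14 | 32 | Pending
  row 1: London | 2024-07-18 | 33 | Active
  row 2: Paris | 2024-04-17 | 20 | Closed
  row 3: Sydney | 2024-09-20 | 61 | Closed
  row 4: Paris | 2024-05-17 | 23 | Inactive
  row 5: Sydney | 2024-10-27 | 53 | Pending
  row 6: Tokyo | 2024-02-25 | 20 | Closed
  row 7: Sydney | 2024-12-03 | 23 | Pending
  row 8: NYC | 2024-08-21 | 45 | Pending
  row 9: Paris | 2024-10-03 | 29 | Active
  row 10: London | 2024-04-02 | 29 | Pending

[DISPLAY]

City  │Date      │Age│Status              
──────┼──────────┼───┼────────            
Berlin│2024-08-14│32 │Pending             
London│2024-07-18│33 │Active              
Paris │2024-04-17│20 │Closed              
Sydney│2024-09-20│61 │Closed              
Paris │2024-05-17│23 │Inactive            
Sydney│2024-10-27│53 │Pending             
Tokyo │2024-02-25│20 │Closed              
Sydney│2024-12-03│23 │Pending             
NYC   │2024-08-21│45 │Pending             
Paris │2024-10-03│29 │Active              
London│2024-04-02│29 │Pending             
                                          
                                          
                                          
                                          
                                          
                                          
                                          
                                          
                                          


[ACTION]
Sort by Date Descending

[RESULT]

City  │Date     ▼│Age│Status              
──────┼──────────┼───┼────────            
Sydney│2024-12-03│23 │Pending             
Sydney│2024-10-27│53 │Pending             
Paris │2024-10-03│29 │Active              
Sydney│2024-09-20│61 │Closed              
NYC   │2024-08-21│45 │Pending             
Berlin│2024-08-14│32 │Pending             
London│2024-07-18│33 │Active              
Paris │2024-05-17│23 │Inactive            
Paris │2024-04-17│20 │Closed              
London│2024-04-02│29 │Pending             
Tokyo │2024-02-25│20 │Closed              
                                          
                                          
                                          
                                          
                                          
                                          
                                          
                                          
                                          


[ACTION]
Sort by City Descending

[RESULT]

City ▼│Date      │Age│Status              
──────┼──────────┼───┼────────            
Tokyo │2024-02-25│20 │Closed              
Sydney│2024-12-03│23 │Pending             
Sydney│2024-10-27│53 │Pending             
Sydney│2024-09-20│61 │Closed              
Paris │2024-10-03│29 │Active              
Paris │2024-05-17│23 │Inactive            
Paris │2024-04-17│20 │Closed              
NYC   │2024-08-21│45 │Pending             
London│2024-07-18│33 │Active              
London│2024-04-02│29 │Pending             
Berlin│2024-08-14│32 │Pending             
                                          
                                          
                                          
                                          
                                          
                                          
                                          
                                          
                                          


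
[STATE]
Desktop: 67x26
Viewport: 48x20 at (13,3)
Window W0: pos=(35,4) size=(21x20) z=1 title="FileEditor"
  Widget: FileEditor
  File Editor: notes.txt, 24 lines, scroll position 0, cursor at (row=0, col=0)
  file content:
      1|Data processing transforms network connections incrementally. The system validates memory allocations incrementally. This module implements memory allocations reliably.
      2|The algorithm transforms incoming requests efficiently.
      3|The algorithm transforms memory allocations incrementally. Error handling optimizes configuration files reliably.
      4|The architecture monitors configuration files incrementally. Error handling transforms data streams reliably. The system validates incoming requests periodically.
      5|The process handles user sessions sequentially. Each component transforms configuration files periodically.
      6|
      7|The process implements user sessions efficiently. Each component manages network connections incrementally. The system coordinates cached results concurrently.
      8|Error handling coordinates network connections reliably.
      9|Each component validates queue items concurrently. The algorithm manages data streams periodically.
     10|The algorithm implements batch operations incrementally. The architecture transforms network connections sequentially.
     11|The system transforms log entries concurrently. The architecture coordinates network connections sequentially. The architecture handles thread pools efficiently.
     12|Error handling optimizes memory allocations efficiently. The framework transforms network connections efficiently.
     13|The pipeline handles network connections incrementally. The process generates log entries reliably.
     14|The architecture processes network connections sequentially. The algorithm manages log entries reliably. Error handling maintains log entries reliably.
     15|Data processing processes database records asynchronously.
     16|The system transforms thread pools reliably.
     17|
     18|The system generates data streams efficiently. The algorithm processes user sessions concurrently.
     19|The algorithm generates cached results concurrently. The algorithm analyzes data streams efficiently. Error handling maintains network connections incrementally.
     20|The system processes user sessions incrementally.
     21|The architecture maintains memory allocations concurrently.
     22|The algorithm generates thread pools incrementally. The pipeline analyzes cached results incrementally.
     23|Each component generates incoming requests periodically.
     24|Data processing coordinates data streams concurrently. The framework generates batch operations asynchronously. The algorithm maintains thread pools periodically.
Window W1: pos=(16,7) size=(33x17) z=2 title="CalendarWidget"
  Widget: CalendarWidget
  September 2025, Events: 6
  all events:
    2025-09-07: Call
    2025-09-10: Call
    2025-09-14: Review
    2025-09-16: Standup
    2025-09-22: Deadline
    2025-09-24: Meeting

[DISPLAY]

                                                
                      ┏━━━━━━━━━━━━━━━━━━━┓     
                      ┃ FileEditor        ┃     
                      ┠───────────────────┨     
   ┏━━━━━━━━━━━━━━━━━━━━━━━━━━━━━━━┓ng tr▲┃     
   ┃ CalendarWidget                ┃ tran█┃     
   ┠───────────────────────────────┨ tran░┃     
   ┃         September 2025        ┃ure m░┃     
   ┃Mo Tu We Th Fr Sa Su           ┃andle░┃     
   ┃ 1  2  3  4  5  6  7*          ┃     ░┃     
   ┃ 8  9 10* 11 12 13 14*         ┃mplem░┃     
   ┃15 16* 17 18 19 20 21          ┃g coo░┃     
   ┃22* 23 24* 25 26 27 28         ┃t val░┃     
   ┃29 30                          ┃ impl░┃     
   ┃                               ┃ansfo░┃     
   ┃                               ┃g opt░┃     
   ┃                               ┃handl░┃     
   ┃                               ┃ure p░┃     
   ┃                               ┃ng pr░┃     
   ┃                               ┃ansfo▼┃     


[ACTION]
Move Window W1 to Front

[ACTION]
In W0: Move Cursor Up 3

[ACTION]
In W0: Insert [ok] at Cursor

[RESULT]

                                                
                      ┏━━━━━━━━━━━━━━━━━━━┓     
                      ┃ FileEditor        ┃     
                      ┠───────────────────┨     
   ┏━━━━━━━━━━━━━━━━━━━━━━━━━━━━━━━┓sing ▲┃     
   ┃ CalendarWidget                ┃ tran█┃     
   ┠───────────────────────────────┨ tran░┃     
   ┃         September 2025        ┃ure m░┃     
   ┃Mo Tu We Th Fr Sa Su           ┃andle░┃     
   ┃ 1  2  3  4  5  6  7*          ┃     ░┃     
   ┃ 8  9 10* 11 12 13 14*         ┃mplem░┃     
   ┃15 16* 17 18 19 20 21          ┃g coo░┃     
   ┃22* 23 24* 25 26 27 28         ┃t val░┃     
   ┃29 30                          ┃ impl░┃     
   ┃                               ┃ansfo░┃     
   ┃                               ┃g opt░┃     
   ┃                               ┃handl░┃     
   ┃                               ┃ure p░┃     
   ┃                               ┃ng pr░┃     
   ┃                               ┃ansfo▼┃     


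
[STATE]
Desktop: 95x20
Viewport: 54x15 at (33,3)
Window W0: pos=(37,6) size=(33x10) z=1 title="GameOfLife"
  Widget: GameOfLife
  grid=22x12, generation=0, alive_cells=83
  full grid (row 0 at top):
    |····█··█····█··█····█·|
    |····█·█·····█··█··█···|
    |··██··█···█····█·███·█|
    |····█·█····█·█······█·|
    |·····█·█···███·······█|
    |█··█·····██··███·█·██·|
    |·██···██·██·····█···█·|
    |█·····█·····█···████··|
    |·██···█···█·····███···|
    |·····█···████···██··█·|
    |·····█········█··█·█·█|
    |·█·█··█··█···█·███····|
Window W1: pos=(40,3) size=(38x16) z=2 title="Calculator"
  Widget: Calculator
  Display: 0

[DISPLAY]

       ┏━━━━━━━━━━━━━━━━━━━━━━━━━━━━━━━━━━━━┓         
       ┃ Calculator                         ┃         
       ┠────────────────────────────────────┨         
    ┏━━┃                                   0┃         
    ┃ G┃┌───┬───┬───┬───┐                   ┃         
    ┠──┃│ 7 │ 8 │ 9 │ ÷ │                   ┃         
    ┃Ge┃├───┼───┼───┼───┤                   ┃         
    ┃··┃│ 4 │ 5 │ 6 │ × │                   ┃         
    ┃··┃├───┼───┼───┼───┤                   ┃         
    ┃█·┃│ 1 │ 2 │ 3 │ - │                   ┃         
    ┃·█┃├───┼───┼───┼───┤                   ┃         
    ┃█·┃│ 0 │ . │ = │ + │                   ┃         
    ┗━━┃├───┼───┼───┼───┤                   ┃         
       ┃│ C │ MC│ MR│ M+│                   ┃         
       ┃└───┴───┴───┴───┘                   ┃         


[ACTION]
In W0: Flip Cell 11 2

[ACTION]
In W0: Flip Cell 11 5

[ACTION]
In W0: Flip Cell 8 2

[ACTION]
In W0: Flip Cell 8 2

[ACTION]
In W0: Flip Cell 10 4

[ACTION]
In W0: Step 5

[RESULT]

       ┏━━━━━━━━━━━━━━━━━━━━━━━━━━━━━━━━━━━━┓         
       ┃ Calculator                         ┃         
       ┠────────────────────────────────────┨         
    ┏━━┃                                   0┃         
    ┃ G┃┌───┬───┬───┬───┐                   ┃         
    ┠──┃│ 7 │ 8 │ 9 │ ÷ │                   ┃         
    ┃Ge┃├───┼───┼───┼───┤                   ┃         
    ┃··┃│ 4 │ 5 │ 6 │ × │                   ┃         
    ┃·█┃├───┼───┼───┼───┤                   ┃         
    ┃··┃│ 1 │ 2 │ 3 │ - │                   ┃         
    ┃·█┃├───┼───┼───┼───┤                   ┃         
    ┃··┃│ 0 │ . │ = │ + │                   ┃         
    ┗━━┃├───┼───┼───┼───┤                   ┃         
       ┃│ C │ MC│ MR│ M+│                   ┃         
       ┃└───┴───┴───┴───┘                   ┃         


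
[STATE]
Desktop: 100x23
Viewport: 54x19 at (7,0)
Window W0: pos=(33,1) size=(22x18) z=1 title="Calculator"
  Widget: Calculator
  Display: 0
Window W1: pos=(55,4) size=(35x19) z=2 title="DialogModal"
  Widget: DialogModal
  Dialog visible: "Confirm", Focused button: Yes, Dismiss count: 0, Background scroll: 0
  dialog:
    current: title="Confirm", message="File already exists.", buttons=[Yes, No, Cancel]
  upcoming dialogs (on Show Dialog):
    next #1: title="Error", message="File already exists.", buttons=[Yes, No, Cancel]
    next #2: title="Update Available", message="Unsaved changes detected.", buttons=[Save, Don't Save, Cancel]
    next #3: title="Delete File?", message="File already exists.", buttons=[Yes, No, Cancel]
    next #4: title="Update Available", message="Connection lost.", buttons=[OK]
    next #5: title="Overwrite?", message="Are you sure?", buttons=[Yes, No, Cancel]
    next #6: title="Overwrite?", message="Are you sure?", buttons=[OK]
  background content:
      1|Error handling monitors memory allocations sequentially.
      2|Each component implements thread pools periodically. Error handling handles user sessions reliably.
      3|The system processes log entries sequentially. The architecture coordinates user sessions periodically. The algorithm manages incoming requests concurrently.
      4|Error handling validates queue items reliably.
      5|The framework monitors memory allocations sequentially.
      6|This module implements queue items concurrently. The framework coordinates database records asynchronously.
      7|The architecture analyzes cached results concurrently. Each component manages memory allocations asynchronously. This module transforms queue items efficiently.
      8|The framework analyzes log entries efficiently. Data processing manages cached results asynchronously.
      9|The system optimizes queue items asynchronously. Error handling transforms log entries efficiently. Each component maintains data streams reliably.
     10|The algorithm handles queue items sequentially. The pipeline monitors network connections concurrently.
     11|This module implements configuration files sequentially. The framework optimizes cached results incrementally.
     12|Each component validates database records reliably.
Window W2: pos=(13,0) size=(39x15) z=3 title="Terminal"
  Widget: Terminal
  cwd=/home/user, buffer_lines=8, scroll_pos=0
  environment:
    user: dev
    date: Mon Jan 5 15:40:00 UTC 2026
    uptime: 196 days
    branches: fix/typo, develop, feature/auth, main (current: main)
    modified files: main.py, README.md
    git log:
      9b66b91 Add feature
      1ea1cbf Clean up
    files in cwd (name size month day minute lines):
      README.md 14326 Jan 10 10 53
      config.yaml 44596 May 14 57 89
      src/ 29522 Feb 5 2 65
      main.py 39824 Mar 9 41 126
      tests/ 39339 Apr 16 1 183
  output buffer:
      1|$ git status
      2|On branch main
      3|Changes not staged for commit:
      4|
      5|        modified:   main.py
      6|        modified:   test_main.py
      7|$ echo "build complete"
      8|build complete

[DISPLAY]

      ┏━━━━━━━━━━━━━━━━━━━━━━━━━━━━━━━━━━━━━┓         
      ┃ Terminal                            ┃━━┓      
      ┠─────────────────────────────────────┨  ┃      
      ┃$ git status                         ┃──┨      
      ┃On branch main                       ┃ 0┃┏━━━━━
      ┃Changes not staged for commit:       ┃  ┃┃ Dial
      ┃                                     ┃  ┃┠─────
      ┃        modified:   main.py          ┃  ┃┃Error
      ┃        modified:   test_main.py     ┃  ┃┃Each 
      ┃$ echo "build complete"              ┃  ┃┃The s
      ┃build complete                       ┃  ┃┃Error
      ┃$ █                                  ┃  ┃┃The f
      ┃                                     ┃  ┃┃This┌
      ┃                                     ┃  ┃┃The │
      ┗━━━━━━━━━━━━━━━━━━━━━━━━━━━━━━━━━━━━━┛  ┃┃The │
                          ┃└───┴───┴───┴───┘   ┃┃The │
                          ┃                    ┃┃The └
                          ┃                    ┃┃This 
                          ┗━━━━━━━━━━━━━━━━━━━━┛┃Each 


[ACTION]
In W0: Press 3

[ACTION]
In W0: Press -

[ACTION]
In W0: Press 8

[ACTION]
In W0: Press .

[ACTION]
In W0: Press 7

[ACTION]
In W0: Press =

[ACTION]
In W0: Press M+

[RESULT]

      ┏━━━━━━━━━━━━━━━━━━━━━━━━━━━━━━━━━━━━━┓         
      ┃ Terminal                            ┃━━┓      
      ┠─────────────────────────────────────┨  ┃      
      ┃$ git status                         ┃──┨      
      ┃On branch main                       ┃.7┃┏━━━━━
      ┃Changes not staged for commit:       ┃  ┃┃ Dial
      ┃                                     ┃  ┃┠─────
      ┃        modified:   main.py          ┃  ┃┃Error
      ┃        modified:   test_main.py     ┃  ┃┃Each 
      ┃$ echo "build complete"              ┃  ┃┃The s
      ┃build complete                       ┃  ┃┃Error
      ┃$ █                                  ┃  ┃┃The f
      ┃                                     ┃  ┃┃This┌
      ┃                                     ┃  ┃┃The │
      ┗━━━━━━━━━━━━━━━━━━━━━━━━━━━━━━━━━━━━━┛  ┃┃The │
                          ┃└───┴───┴───┴───┘   ┃┃The │
                          ┃                    ┃┃The └
                          ┃                    ┃┃This 
                          ┗━━━━━━━━━━━━━━━━━━━━┛┃Each 


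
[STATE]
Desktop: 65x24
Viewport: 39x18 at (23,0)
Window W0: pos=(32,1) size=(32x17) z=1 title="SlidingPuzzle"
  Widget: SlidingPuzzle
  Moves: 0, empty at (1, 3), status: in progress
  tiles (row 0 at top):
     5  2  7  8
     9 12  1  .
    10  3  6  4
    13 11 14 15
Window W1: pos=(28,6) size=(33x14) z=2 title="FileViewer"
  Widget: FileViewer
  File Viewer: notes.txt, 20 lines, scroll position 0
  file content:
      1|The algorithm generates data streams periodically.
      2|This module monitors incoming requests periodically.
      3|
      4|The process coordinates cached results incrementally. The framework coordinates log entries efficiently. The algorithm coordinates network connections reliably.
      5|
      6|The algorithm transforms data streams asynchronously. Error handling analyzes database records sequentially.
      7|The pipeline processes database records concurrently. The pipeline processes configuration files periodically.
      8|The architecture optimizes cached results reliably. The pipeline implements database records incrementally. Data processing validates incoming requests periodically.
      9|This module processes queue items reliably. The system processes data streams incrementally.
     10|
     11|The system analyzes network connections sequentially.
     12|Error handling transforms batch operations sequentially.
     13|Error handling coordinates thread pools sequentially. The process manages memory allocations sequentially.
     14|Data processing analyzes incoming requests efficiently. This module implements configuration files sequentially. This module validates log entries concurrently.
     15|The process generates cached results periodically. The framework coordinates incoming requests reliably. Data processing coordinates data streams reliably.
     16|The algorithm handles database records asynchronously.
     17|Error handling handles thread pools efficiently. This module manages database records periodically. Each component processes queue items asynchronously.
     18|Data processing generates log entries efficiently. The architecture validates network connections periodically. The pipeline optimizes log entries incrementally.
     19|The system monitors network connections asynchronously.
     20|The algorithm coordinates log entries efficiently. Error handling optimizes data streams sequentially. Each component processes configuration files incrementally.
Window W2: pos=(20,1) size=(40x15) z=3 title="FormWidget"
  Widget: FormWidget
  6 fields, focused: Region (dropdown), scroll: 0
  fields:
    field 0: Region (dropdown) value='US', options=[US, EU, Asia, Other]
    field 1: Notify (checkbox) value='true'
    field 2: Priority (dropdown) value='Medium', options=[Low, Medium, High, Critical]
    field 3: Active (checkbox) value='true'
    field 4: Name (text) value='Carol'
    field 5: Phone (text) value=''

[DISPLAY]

                                       
━━━━━━━━━━━━━━━━━━━━━━━━━━━━━━━━━━━━┓━━
ormWidget                           ┃  
────────────────────────────────────┨──
Region:     [US                   ▼]┃  
Notify:     [x]                     ┃  
Priority:   [Medium               ▼]┃┓ 
Active:     [x]                     ┃┃ 
Name:       [Carol                 ]┃┨ 
Phone:      [                      ]┃┃ 
                                    ┃┃ 
                                    ┃┃ 
                                    ┃┃ 
                                    ┃┃ 
                                    ┃┃ 
━━━━━━━━━━━━━━━━━━━━━━━━━━━━━━━━━━━━┛┃ 
     ┃The architecture optimizes cac░┃ 
     ┃This module processes queue it░┃━


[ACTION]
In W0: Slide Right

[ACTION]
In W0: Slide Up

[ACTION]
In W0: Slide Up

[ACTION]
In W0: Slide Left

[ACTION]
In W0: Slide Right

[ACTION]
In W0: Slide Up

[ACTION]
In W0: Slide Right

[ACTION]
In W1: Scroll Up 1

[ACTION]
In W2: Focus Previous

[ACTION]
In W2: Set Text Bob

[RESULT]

                                       
━━━━━━━━━━━━━━━━━━━━━━━━━━━━━━━━━━━━┓━━
ormWidget                           ┃  
────────────────────────────────────┨──
Region:     [US                   ▼]┃  
Notify:     [x]                     ┃  
Priority:   [Medium               ▼]┃┓ 
Active:     [x]                     ┃┃ 
Name:       [Carol                 ]┃┨ 
Phone:      [Bob                   ]┃┃ 
                                    ┃┃ 
                                    ┃┃ 
                                    ┃┃ 
                                    ┃┃ 
                                    ┃┃ 
━━━━━━━━━━━━━━━━━━━━━━━━━━━━━━━━━━━━┛┃ 
     ┃The architecture optimizes cac░┃ 
     ┃This module processes queue it░┃━


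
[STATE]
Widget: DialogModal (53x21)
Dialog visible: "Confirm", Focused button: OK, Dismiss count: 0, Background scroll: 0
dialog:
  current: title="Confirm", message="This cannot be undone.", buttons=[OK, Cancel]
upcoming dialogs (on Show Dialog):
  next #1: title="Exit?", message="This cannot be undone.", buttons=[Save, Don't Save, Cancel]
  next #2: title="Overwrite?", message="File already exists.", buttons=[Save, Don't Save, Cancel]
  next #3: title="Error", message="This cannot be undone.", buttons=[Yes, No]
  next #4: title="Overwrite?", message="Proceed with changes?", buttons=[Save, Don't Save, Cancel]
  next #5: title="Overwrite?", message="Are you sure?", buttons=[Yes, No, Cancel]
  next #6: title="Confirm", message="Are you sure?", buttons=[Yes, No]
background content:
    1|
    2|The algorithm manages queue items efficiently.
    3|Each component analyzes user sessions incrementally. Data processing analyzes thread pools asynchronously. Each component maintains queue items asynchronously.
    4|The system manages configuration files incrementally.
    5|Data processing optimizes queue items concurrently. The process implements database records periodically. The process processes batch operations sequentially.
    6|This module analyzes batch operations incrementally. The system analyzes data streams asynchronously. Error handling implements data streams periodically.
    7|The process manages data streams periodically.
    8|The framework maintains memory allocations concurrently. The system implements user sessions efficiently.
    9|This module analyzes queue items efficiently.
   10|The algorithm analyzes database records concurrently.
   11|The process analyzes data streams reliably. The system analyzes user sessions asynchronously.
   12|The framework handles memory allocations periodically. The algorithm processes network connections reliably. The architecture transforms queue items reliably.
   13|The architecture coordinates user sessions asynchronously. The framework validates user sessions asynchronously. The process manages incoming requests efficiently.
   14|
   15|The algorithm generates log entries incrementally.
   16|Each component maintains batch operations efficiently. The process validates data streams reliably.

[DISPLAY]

                                                     
The algorithm manages queue items efficiently.       
Each component analyzes user sessions incrementally. 
The system manages configuration files incrementally.
Data processing optimizes queue items concurrently. T
This module analyzes batch operations incrementally. 
The process manages data streams periodically.       
The framework maintains memory allocations concurrent
This module a┌────────────────────────┐ently.        
The algorithm│        Confirm         │ concurrently.
The process a│ This cannot be undone. │bly. The syste
The framework│     [OK]  Cancel       │s periodically
The architect└────────────────────────┘ons asynchrono
                                                     
The algorithm generates log entries incrementally.   
Each component maintains batch operations efficiently
                                                     
                                                     
                                                     
                                                     
                                                     


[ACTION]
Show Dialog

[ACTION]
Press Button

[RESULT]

                                                     
The algorithm manages queue items efficiently.       
Each component analyzes user sessions incrementally. 
The system manages configuration files incrementally.
Data processing optimizes queue items concurrently. T
This module analyzes batch operations incrementally. 
The process manages data streams periodically.       
The framework maintains memory allocations concurrent
This module analyzes queue items efficiently.        
The algorithm analyzes database records concurrently.
The process analyzes data streams reliably. The syste
The framework handles memory allocations periodically
The architecture coordinates user sessions asynchrono
                                                     
The algorithm generates log entries incrementally.   
Each component maintains batch operations efficiently
                                                     
                                                     
                                                     
                                                     
                                                     


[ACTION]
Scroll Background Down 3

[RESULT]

The system manages configuration files incrementally.
Data processing optimizes queue items concurrently. T
This module analyzes batch operations incrementally. 
The process manages data streams periodically.       
The framework maintains memory allocations concurrent
This module analyzes queue items efficiently.        
The algorithm analyzes database records concurrently.
The process analyzes data streams reliably. The syste
The framework handles memory allocations periodically
The architecture coordinates user sessions asynchrono
                                                     
The algorithm generates log entries incrementally.   
Each component maintains batch operations efficiently
                                                     
                                                     
                                                     
                                                     
                                                     
                                                     
                                                     
                                                     


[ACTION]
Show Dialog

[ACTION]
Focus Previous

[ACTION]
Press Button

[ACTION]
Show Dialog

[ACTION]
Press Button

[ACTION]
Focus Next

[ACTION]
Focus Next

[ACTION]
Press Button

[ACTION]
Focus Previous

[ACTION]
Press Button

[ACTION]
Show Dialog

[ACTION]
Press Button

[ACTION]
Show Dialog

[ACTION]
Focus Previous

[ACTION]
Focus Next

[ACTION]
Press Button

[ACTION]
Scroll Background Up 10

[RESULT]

                                                     
The algorithm manages queue items efficiently.       
Each component analyzes user sessions incrementally. 
The system manages configuration files incrementally.
Data processing optimizes queue items concurrently. T
This module analyzes batch operations incrementally. 
The process manages data streams periodically.       
The framework maintains memory allocations concurrent
This module analyzes queue items efficiently.        
The algorithm analyzes database records concurrently.
The process analyzes data streams reliably. The syste
The framework handles memory allocations periodically
The architecture coordinates user sessions asynchrono
                                                     
The algorithm generates log entries incrementally.   
Each component maintains batch operations efficiently
                                                     
                                                     
                                                     
                                                     
                                                     


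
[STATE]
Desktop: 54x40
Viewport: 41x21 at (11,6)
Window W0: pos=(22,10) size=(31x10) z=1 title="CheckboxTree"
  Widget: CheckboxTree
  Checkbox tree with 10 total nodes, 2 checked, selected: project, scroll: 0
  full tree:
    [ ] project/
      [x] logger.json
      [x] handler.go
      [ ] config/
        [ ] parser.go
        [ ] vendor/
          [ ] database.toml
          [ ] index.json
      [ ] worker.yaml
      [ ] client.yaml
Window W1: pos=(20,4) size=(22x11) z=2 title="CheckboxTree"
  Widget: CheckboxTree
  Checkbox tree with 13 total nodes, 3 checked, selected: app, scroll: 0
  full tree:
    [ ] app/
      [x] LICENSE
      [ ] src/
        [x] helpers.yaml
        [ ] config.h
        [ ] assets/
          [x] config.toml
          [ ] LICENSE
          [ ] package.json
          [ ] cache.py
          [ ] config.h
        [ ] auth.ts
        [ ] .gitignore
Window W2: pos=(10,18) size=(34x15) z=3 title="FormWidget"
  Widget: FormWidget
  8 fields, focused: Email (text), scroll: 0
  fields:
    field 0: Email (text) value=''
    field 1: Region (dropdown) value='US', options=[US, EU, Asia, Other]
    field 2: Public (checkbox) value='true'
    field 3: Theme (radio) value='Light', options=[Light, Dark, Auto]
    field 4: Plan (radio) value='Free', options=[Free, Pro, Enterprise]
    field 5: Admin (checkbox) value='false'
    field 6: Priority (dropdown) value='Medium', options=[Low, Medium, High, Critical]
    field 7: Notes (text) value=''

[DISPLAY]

         ┠────────────────────┨          
         ┃>[-] app/           ┃          
         ┃   [x] LICENSE      ┃          
         ┃   [-] src/         ┃          
         ┃     [x] helpers.yam┃━━━━━━━━━━
         ┃     [ ] config.h   ┃          
         ┃     [-] assets/    ┃──────────
         ┃       [x] config.to┃          
         ┗━━━━━━━━━━━━━━━━━━━━┛          
           ┃   [x] handler.go            
           ┃   [ ] config/               
           ┃     [ ] parser.go           
━━━━━━━━━━━━━━━━━━━━━━━━━━━━━━━━┓        
 FormWidget                     ┃━━━━━━━━
────────────────────────────────┨        
> Email:      [                ]┃        
  Region:     [US             ▼]┃        
  Public:     [x]               ┃        
  Theme:      (●) Light  ( ) Dar┃        
  Plan:       (●) Free  ( ) Pro ┃        
  Admin:      [ ]               ┃        


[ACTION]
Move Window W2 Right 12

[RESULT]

         ┠────────────────────┨          
         ┃>[-] app/           ┃          
         ┃   [x] LICENSE      ┃          
         ┃   [-] src/         ┃          
         ┃     [x] helpers.yam┃━━━━━━━━━━
         ┃     [ ] config.h   ┃          
         ┃     [-] assets/    ┃──────────
         ┃       [x] config.to┃          
         ┗━━━━━━━━━━━━━━━━━━━━┛          
           ┃   [x] handler.go            
           ┃   [ ] config/               
           ┃     [ ] parser.go           
         ┏━━━━━━━━━━━━━━━━━━━━━━━━━━━━━━━
         ┃ FormWidget                    
         ┠───────────────────────────────
         ┃> Email:      [                
         ┃  Region:     [US             ▼
         ┃  Public:     [x]              
         ┃  Theme:      (●) Light  ( ) Da
         ┃  Plan:       (●) Free  ( ) Pro
         ┃  Admin:      [ ]              


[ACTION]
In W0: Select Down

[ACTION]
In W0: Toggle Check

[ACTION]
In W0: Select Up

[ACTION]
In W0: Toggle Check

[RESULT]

         ┠────────────────────┨          
         ┃>[-] app/           ┃          
         ┃   [x] LICENSE      ┃          
         ┃   [-] src/         ┃          
         ┃     [x] helpers.yam┃━━━━━━━━━━
         ┃     [ ] config.h   ┃          
         ┃     [-] assets/    ┃──────────
         ┃       [x] config.to┃          
         ┗━━━━━━━━━━━━━━━━━━━━┛          
           ┃   [x] handler.go            
           ┃   [x] config/               
           ┃     [x] parser.go           
         ┏━━━━━━━━━━━━━━━━━━━━━━━━━━━━━━━
         ┃ FormWidget                    
         ┠───────────────────────────────
         ┃> Email:      [                
         ┃  Region:     [US             ▼
         ┃  Public:     [x]              
         ┃  Theme:      (●) Light  ( ) Da
         ┃  Plan:       (●) Free  ( ) Pro
         ┃  Admin:      [ ]              


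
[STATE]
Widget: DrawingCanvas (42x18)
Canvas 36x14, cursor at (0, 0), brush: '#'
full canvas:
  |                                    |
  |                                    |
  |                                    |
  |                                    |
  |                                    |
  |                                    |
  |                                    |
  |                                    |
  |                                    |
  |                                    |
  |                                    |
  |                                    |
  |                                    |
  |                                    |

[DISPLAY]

+                                         
                                          
                                          
                                          
                                          
                                          
                                          
                                          
                                          
                                          
                                          
                                          
                                          
                                          
                                          
                                          
                                          
                                          


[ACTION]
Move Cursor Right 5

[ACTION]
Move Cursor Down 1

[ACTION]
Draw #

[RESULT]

                                          
     #                                    
                                          
                                          
                                          
                                          
                                          
                                          
                                          
                                          
                                          
                                          
                                          
                                          
                                          
                                          
                                          
                                          


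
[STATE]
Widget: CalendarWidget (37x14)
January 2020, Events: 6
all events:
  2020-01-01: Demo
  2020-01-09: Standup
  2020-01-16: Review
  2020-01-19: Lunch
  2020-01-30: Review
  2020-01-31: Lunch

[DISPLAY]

             January 2020            
Mo Tu We Th Fr Sa Su                 
       1*  2  3  4  5                
 6  7  8  9* 10 11 12                
13 14 15 16* 17 18 19*               
20 21 22 23 24 25 26                 
27 28 29 30* 31*                     
                                     
                                     
                                     
                                     
                                     
                                     
                                     


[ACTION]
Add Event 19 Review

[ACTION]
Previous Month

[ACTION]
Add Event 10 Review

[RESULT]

            December 2019            
Mo Tu We Th Fr Sa Su                 
                   1                 
 2  3  4  5  6  7  8                 
 9 10* 11 12 13 14 15                
16 17 18 19 20 21 22                 
23 24 25 26 27 28 29                 
30 31                                
                                     
                                     
                                     
                                     
                                     
                                     


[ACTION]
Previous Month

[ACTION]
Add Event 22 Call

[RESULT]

            November 2019            
Mo Tu We Th Fr Sa Su                 
             1  2  3                 
 4  5  6  7  8  9 10                 
11 12 13 14 15 16 17                 
18 19 20 21 22* 23 24                
25 26 27 28 29 30                    
                                     
                                     
                                     
                                     
                                     
                                     
                                     
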